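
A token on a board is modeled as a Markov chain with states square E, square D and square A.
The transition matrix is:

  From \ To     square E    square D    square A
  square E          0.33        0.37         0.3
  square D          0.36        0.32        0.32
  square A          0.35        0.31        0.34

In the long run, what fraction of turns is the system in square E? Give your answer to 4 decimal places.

0.3464

Let the stationary distribution be π with π = πP and π_1 + π_2 + π_3 = 1.
π_1 = 0.33·π_1 + 0.36·π_2 + 0.35·π_3
π_2 = 0.37·π_1 + 0.32·π_2 + 0.31·π_3
Solving with the normalization constraint gives π = (0.3464, 0.3341, 0.3195).
So the stationary probability of square E is 0.3464.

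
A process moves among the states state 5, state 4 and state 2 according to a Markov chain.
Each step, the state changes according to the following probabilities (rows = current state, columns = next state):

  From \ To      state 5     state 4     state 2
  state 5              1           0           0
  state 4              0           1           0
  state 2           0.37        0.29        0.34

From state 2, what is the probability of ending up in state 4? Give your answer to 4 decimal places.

0.4394

Let h(s) be the probability of absorption at state 4 starting from transient state s. Then h(state 4) = 1 and h(state 5) = 0. By first-step analysis:
h(state 2) = 0.37·0 + 0.29·1 + 0.34·h(state 2)
Solving: h(state 2) = 0.4394.
Starting from state 2, the probability is 0.4394.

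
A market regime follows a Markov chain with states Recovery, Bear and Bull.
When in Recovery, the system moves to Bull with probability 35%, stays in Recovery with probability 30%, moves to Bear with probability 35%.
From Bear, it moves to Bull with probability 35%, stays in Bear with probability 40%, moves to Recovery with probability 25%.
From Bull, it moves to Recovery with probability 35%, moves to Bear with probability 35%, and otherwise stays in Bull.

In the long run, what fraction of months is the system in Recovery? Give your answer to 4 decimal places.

0.2982

Let the stationary distribution be π with π = πP and π_1 + π_2 + π_3 = 1.
π_1 = 0.3·π_1 + 0.25·π_2 + 0.35·π_3
π_2 = 0.35·π_1 + 0.4·π_2 + 0.35·π_3
Solving with the normalization constraint gives π = (0.2982, 0.3684, 0.3333).
So the stationary probability of Recovery is 0.2982.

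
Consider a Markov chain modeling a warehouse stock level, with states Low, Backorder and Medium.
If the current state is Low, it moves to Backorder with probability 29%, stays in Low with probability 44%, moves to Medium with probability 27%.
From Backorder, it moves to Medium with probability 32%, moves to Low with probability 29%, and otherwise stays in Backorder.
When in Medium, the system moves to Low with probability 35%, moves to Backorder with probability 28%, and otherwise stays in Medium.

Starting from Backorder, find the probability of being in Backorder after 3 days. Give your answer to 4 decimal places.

Propagate the distribution vector 3 days from Backorder.
After 0 days: (0.0000, 1.0000, 0.0000)
After 1 day: (0.2900, 0.3900, 0.3200)
After 2 days: (0.3527, 0.3258, 0.3215)
After 3 days: (0.3622, 0.3194, 0.3184)
P(in Backorder after 3 days) = 0.3194

0.3194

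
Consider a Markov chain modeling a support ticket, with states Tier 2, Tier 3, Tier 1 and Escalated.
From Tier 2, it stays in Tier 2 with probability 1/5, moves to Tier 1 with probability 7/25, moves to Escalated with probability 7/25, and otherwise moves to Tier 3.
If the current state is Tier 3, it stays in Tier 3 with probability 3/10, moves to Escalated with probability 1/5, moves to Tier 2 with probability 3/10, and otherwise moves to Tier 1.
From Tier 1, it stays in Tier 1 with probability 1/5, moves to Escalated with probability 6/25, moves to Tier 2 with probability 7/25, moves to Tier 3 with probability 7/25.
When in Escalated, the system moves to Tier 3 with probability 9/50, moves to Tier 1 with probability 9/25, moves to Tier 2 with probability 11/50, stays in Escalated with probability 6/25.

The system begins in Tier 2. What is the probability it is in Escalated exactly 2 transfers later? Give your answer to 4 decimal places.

0.2384

Propagate the distribution vector 2 transfers from Tier 2.
After 0 transfers: (1.0000, 0.0000, 0.0000, 0.0000)
After 1 transfer: (0.2000, 0.2400, 0.2800, 0.2800)
After 2 transfers: (0.2520, 0.2488, 0.2608, 0.2384)
P(in Escalated after 2 transfers) = 0.2384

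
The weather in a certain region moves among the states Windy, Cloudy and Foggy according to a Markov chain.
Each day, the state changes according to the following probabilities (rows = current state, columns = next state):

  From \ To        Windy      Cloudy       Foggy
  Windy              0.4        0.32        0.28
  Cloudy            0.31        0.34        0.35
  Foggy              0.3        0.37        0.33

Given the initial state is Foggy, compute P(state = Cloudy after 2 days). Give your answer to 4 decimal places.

0.3439

Sum over the intermediate state after 1 day:
P = P(Foggy→Windy)·P(Windy→Cloudy) + P(Foggy→Cloudy)·P(Cloudy→Cloudy) + P(Foggy→Foggy)·P(Foggy→Cloudy)
  = 0.3×0.32 + 0.37×0.34 + 0.33×0.37
  = 0.0960 + 0.1258 + 0.1221 = 0.3439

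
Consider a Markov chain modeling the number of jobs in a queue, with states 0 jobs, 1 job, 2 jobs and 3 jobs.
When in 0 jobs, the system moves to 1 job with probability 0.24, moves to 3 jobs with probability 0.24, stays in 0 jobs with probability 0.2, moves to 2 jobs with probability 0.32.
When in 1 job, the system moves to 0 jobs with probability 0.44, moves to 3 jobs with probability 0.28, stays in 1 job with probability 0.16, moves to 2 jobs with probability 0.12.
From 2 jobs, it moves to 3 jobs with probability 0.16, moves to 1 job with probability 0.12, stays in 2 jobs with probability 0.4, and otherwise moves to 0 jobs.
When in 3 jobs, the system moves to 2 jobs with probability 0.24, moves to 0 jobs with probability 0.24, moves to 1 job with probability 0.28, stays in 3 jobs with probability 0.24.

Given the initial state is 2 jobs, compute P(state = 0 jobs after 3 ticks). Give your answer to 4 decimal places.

Propagate the distribution vector 3 ticks from 2 jobs.
After 0 ticks: (0.0000, 0.0000, 1.0000, 0.0000)
After 1 tick: (0.3200, 0.1200, 0.4000, 0.1600)
After 2 ticks: (0.2832, 0.1888, 0.3152, 0.2128)
After 3 ticks: (0.2916, 0.1956, 0.2904, 0.2223)
P(in 0 jobs after 3 ticks) = 0.2916

0.2916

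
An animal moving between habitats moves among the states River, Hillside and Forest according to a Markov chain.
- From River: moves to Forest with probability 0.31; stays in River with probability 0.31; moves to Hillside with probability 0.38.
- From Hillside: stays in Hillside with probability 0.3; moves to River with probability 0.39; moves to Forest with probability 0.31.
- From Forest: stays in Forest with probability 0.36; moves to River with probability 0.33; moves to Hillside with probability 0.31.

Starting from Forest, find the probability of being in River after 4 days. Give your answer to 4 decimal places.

0.3430

Propagate the distribution vector 4 days from Forest.
After 0 days: (0.0000, 0.0000, 1.0000)
After 1 day: (0.3300, 0.3100, 0.3600)
After 2 days: (0.3420, 0.3300, 0.3280)
After 3 days: (0.3430, 0.3306, 0.3264)
After 4 days: (0.3430, 0.3307, 0.3263)
P(in River after 4 days) = 0.3430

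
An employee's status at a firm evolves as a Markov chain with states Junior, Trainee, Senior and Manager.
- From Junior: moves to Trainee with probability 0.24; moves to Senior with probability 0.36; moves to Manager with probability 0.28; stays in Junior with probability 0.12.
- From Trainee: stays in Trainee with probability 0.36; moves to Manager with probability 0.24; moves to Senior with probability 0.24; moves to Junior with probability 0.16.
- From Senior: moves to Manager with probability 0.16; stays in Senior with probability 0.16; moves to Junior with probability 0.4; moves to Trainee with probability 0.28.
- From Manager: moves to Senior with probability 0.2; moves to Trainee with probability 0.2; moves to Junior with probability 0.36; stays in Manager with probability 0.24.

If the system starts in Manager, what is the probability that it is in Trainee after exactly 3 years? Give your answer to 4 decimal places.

0.2723

Propagate the distribution vector 3 years from Manager.
After 0 years: (0.0000, 0.0000, 0.0000, 1.0000)
After 1 year: (0.3600, 0.2000, 0.2000, 0.2400)
After 2 years: (0.2416, 0.2624, 0.2576, 0.2384)
After 3 years: (0.2598, 0.2723, 0.2388, 0.2291)
P(in Trainee after 3 years) = 0.2723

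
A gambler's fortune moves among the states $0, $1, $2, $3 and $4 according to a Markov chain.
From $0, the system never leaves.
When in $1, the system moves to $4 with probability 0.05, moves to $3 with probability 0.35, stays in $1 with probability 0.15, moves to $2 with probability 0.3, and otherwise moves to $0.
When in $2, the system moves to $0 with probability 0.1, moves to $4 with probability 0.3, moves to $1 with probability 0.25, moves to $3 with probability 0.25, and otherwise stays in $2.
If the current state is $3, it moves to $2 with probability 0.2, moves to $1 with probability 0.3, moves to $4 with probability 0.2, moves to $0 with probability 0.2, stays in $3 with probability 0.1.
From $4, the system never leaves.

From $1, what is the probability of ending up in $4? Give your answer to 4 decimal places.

0.4910

Let h(s) be the probability of absorption at $4 starting from transient state s. Then h($4) = 1 and h($0) = 0. By first-step analysis:
h($1) = 0.15·0 + 0.15·h($1) + 0.3·h($2) + 0.35·h($3) + 0.05·1
h($2) = 0.1·0 + 0.25·h($1) + 0.1·h($2) + 0.25·h($3) + 0.3·1
h($3) = 0.2·0 + 0.3·h($1) + 0.2·h($2) + 0.1·h($3) + 0.2·1
Solving: h($1) = 0.4910, h($2) = 0.6149, h($3) = 0.5225.
Starting from $1, the probability is 0.4910.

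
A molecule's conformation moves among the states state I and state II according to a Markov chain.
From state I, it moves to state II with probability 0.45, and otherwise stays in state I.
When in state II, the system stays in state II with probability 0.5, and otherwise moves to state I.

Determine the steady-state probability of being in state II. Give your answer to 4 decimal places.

0.4737

Let the stationary distribution be π with π = πP and π_1 + π_2 = 1.
π_1 = 0.55·π_1 + 0.5·π_2
Solving with the normalization constraint gives π = (0.5263, 0.4737).
So the stationary probability of state II is 0.4737.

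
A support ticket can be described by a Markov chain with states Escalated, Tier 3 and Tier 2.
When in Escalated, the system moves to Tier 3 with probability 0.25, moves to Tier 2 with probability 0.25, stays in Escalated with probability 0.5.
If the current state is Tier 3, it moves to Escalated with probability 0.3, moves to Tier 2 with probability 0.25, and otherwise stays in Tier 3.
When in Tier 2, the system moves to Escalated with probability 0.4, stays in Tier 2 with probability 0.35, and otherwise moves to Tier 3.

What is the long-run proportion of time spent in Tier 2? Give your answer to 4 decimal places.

Let the stationary distribution be π with π = πP and π_1 + π_2 + π_3 = 1.
π_1 = 0.5·π_1 + 0.3·π_2 + 0.4·π_3
π_2 = 0.25·π_1 + 0.45·π_2 + 0.25·π_3
Solving with the normalization constraint gives π = (0.4097, 0.3125, 0.2778).
So the stationary probability of Tier 2 is 0.2778.

0.2778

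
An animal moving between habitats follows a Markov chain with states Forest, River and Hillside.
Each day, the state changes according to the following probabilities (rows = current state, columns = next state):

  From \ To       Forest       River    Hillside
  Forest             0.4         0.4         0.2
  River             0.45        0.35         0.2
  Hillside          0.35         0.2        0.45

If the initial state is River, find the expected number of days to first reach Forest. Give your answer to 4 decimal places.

Let t(s) be the expected number of days to first reach Forest from state s, with t(Forest) = 0. Conditioning on the first day:
t(River) = 1 + 0.35·t(River) + 0.2·t(Hillside)
t(Hillside) = 1 + 0.2·t(River) + 0.45·t(Hillside)
Solving: t(River) = 2.3622, t(Hillside) = 2.6772.
Expected days from River to Forest: 2.3622.

2.3622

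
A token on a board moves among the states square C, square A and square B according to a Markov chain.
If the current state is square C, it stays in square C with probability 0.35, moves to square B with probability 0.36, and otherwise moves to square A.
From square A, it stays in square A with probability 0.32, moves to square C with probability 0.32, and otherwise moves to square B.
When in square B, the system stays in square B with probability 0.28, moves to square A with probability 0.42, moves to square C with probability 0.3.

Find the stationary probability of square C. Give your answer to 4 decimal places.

Let the stationary distribution be π with π = πP and π_1 + π_2 + π_3 = 1.
π_1 = 0.35·π_1 + 0.32·π_2 + 0.3·π_3
π_2 = 0.29·π_1 + 0.32·π_2 + 0.42·π_3
Solving with the normalization constraint gives π = (0.3230, 0.3436, 0.3333).
So the stationary probability of square C is 0.3230.

0.3230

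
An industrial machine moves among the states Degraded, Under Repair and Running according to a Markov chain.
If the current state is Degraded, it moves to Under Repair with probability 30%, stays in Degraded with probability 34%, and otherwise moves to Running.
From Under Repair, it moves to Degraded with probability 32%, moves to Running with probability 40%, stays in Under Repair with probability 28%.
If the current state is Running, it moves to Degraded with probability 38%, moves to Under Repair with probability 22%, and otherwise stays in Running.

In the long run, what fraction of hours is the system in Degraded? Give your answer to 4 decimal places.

Let the stationary distribution be π with π = πP and π_1 + π_2 + π_3 = 1.
π_1 = 0.34·π_1 + 0.32·π_2 + 0.38·π_3
π_2 = 0.3·π_1 + 0.28·π_2 + 0.22·π_3
Solving with the normalization constraint gives π = (0.3502, 0.2638, 0.3860).
So the stationary probability of Degraded is 0.3502.

0.3502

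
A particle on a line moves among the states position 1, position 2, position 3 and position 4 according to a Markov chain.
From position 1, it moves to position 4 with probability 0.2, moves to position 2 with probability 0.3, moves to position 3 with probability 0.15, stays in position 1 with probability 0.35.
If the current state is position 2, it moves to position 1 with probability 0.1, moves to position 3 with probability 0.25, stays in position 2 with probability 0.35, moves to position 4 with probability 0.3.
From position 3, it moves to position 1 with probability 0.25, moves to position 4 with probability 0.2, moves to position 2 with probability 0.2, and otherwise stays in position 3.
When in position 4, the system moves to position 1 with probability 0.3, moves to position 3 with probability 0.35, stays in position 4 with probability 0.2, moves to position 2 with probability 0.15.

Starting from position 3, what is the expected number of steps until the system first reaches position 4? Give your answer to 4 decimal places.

4.4193

Let t(s) be the expected number of steps to first reach position 4 from state s, with t(position 4) = 0. Conditioning on the first step:
t(position 1) = 1 + 0.35·t(position 1) + 0.3·t(position 2) + 0.15·t(position 3)
t(position 2) = 1 + 0.1·t(position 1) + 0.35·t(position 2) + 0.25·t(position 3)
t(position 3) = 1 + 0.25·t(position 1) + 0.2·t(position 2) + 0.35·t(position 3)
Solving: t(position 1) = 4.3626, t(position 2) = 3.9093, t(position 3) = 4.4193.
Expected steps from position 3 to position 4: 4.4193.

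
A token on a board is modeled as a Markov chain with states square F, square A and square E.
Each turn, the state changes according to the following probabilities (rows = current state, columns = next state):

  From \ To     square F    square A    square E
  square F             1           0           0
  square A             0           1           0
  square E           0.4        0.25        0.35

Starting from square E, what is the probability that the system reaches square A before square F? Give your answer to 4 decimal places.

Let h(s) be the probability of absorption at square A starting from transient state s. Then h(square A) = 1 and h(square F) = 0. By first-step analysis:
h(square E) = 0.4·0 + 0.25·1 + 0.35·h(square E)
Solving: h(square E) = 0.3846.
Starting from square E, the probability is 0.3846.

0.3846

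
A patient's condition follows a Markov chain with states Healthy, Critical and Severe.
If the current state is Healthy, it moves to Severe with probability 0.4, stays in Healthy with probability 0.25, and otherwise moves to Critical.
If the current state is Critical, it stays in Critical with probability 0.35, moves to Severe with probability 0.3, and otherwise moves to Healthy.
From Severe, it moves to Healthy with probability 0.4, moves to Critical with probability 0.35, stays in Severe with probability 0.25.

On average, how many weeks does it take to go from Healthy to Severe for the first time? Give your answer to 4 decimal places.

2.7397

Let t(s) be the expected number of weeks to first reach Severe from state s, with t(Severe) = 0. Conditioning on the first week:
t(Healthy) = 1 + 0.25·t(Healthy) + 0.35·t(Critical)
t(Critical) = 1 + 0.35·t(Healthy) + 0.35·t(Critical)
Solving: t(Healthy) = 2.7397, t(Critical) = 3.0137.
Expected weeks from Healthy to Severe: 2.7397.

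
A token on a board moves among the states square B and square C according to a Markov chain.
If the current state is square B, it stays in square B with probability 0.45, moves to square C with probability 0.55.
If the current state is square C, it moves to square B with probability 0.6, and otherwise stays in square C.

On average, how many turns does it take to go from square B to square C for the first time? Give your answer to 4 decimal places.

1.8182

Let t(s) be the expected number of turns to first reach square C from state s, with t(square C) = 0. Conditioning on the first turn:
t(square B) = 1 + 0.45·t(square B)
Solving: t(square B) = 1.8182.
Expected turns from square B to square C: 1.8182.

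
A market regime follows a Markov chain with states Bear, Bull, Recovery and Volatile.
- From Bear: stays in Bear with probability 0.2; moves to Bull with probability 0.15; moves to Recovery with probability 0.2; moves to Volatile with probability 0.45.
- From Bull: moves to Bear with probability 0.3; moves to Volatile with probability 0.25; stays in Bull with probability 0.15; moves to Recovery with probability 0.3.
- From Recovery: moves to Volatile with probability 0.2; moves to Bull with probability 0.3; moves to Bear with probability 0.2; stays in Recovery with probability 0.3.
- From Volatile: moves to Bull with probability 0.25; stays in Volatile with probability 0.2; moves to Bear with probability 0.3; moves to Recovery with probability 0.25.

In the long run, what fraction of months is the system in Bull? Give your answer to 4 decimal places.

0.2165

Let the stationary distribution be π with π = πP and π_1 + π_2 + π_3 + π_4 = 1.
π_1 = 0.2·π_1 + 0.3·π_2 + 0.2·π_3 + 0.3·π_4
π_2 = 0.15·π_1 + 0.15·π_2 + 0.3·π_3 + 0.25·π_4
π_3 = 0.2·π_1 + 0.3·π_2 + 0.3·π_3 + 0.25·π_4
Solving with the normalization constraint gives π = (0.2490, 0.2165, 0.2615, 0.2731).
So the stationary probability of Bull is 0.2165.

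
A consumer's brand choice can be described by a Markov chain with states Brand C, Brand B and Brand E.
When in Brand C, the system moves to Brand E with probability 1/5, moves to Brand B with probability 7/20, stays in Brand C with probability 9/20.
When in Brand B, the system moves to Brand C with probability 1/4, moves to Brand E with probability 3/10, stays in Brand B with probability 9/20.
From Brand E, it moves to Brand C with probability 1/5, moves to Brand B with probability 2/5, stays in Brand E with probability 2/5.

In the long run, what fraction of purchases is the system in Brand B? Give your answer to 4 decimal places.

0.4056

Let the stationary distribution be π with π = πP and π_1 + π_2 + π_3 = 1.
π_1 = 0.45·π_1 + 0.25·π_2 + 0.2·π_3
π_2 = 0.35·π_1 + 0.45·π_2 + 0.4·π_3
Solving with the normalization constraint gives π = (0.2937, 0.4056, 0.3007).
So the stationary probability of Brand B is 0.4056.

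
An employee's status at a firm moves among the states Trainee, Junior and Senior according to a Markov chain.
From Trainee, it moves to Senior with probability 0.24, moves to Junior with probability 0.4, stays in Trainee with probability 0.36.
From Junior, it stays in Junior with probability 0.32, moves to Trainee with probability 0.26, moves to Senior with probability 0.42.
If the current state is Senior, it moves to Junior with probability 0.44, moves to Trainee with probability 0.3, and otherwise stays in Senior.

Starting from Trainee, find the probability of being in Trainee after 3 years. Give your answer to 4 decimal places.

0.3032

Propagate the distribution vector 3 years from Trainee.
After 0 years: (1.0000, 0.0000, 0.0000)
After 1 year: (0.3600, 0.4000, 0.2400)
After 2 years: (0.3056, 0.3776, 0.3168)
After 3 years: (0.3032, 0.3825, 0.3143)
P(in Trainee after 3 years) = 0.3032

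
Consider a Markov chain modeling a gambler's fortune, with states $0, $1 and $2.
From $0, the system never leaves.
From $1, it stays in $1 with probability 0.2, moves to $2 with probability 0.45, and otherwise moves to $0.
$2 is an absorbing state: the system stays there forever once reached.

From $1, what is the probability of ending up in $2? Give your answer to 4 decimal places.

Let h(s) be the probability of absorption at $2 starting from transient state s. Then h($2) = 1 and h($0) = 0. By first-step analysis:
h($1) = 0.35·0 + 0.2·h($1) + 0.45·1
Solving: h($1) = 0.5625.
Starting from $1, the probability is 0.5625.

0.5625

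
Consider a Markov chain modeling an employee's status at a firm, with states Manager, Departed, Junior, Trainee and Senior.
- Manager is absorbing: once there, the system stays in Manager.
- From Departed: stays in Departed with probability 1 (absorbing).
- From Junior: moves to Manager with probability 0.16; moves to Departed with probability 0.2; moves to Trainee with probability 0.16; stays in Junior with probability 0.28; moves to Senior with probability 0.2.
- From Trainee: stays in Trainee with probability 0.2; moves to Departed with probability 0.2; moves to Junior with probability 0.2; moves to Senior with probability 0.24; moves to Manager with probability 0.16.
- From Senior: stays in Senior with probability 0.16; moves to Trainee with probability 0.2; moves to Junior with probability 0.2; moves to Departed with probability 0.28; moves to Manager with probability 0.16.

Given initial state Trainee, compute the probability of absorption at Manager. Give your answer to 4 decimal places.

Let h(s) be the probability of absorption at Manager starting from transient state s. Then h(Manager) = 1 and h(Departed) = 0. By first-step analysis:
h(Junior) = 0.16·1 + 0.2·0 + 0.28·h(Junior) + 0.16·h(Trainee) + 0.2·h(Senior)
h(Trainee) = 0.16·1 + 0.2·0 + 0.2·h(Junior) + 0.2·h(Trainee) + 0.24·h(Senior)
h(Senior) = 0.16·1 + 0.28·0 + 0.2·h(Junior) + 0.2·h(Trainee) + 0.16·h(Senior)
Solving: h(Junior) = 0.4256, h(Trainee) = 0.4243, h(Senior) = 0.3928.
Starting from Trainee, the probability is 0.4243.

0.4243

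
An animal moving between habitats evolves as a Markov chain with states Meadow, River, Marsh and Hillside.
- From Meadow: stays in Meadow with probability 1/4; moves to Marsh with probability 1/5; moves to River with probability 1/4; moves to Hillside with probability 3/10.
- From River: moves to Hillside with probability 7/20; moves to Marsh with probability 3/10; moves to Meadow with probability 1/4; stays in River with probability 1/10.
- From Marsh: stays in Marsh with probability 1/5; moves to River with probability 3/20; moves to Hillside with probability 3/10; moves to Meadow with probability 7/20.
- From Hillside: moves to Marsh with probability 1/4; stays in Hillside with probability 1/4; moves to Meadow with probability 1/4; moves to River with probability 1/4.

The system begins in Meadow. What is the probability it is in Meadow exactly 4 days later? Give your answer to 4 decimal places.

0.2734

Propagate the distribution vector 4 days from Meadow.
After 0 days: (1.0000, 0.0000, 0.0000, 0.0000)
After 1 day: (0.2500, 0.2500, 0.2000, 0.3000)
After 2 days: (0.2700, 0.1925, 0.2400, 0.2975)
After 3 days: (0.2740, 0.1971, 0.2341, 0.2948)
After 4 days: (0.2734, 0.1970, 0.2345, 0.2951)
P(in Meadow after 4 days) = 0.2734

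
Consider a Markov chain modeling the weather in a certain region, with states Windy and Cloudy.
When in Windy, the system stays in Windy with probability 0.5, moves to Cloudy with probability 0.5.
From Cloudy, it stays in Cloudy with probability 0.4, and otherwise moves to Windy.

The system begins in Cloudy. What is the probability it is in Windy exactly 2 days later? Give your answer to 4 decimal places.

Sum over the intermediate state after 1 day:
P = P(Cloudy→Windy)·P(Windy→Windy) + P(Cloudy→Cloudy)·P(Cloudy→Windy)
  = 0.6×0.5 + 0.4×0.6
  = 0.3000 + 0.2400 = 0.5400

0.5400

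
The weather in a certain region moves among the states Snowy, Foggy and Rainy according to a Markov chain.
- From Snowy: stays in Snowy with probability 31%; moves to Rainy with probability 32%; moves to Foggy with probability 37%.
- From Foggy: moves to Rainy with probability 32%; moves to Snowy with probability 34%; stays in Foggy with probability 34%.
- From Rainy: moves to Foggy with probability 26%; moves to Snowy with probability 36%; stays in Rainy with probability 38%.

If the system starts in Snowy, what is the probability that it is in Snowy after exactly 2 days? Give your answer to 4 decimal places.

0.3371

Sum over the intermediate state after 1 day:
P = P(Snowy→Snowy)·P(Snowy→Snowy) + P(Snowy→Foggy)·P(Foggy→Snowy) + P(Snowy→Rainy)·P(Rainy→Snowy)
  = 0.31×0.31 + 0.37×0.34 + 0.32×0.36
  = 0.0961 + 0.1258 + 0.1152 = 0.3371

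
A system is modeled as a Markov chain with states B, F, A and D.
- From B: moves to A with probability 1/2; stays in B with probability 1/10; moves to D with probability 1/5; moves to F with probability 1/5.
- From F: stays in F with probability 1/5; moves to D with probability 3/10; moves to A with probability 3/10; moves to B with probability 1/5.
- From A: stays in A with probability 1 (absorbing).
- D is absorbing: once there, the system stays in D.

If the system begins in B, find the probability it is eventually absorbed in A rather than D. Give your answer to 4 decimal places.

0.6765

Let h(s) be the probability of absorption at A starting from transient state s. Then h(A) = 1 and h(D) = 0. By first-step analysis:
h(B) = 0.1·h(B) + 0.2·h(F) + 0.5·1 + 0.2·0
h(F) = 0.2·h(B) + 0.2·h(F) + 0.3·1 + 0.3·0
Solving: h(B) = 0.6765, h(F) = 0.5441.
Starting from B, the probability is 0.6765.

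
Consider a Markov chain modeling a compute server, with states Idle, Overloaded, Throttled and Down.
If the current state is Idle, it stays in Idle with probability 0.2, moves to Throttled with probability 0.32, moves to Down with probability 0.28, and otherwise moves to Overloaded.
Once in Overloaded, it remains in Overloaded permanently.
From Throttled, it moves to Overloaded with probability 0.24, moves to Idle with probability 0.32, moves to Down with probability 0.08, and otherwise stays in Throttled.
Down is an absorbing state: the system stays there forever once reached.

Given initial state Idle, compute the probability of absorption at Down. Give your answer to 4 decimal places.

0.5000

Let h(s) be the probability of absorption at Down starting from transient state s. Then h(Down) = 1 and h(Overloaded) = 0. By first-step analysis:
h(Idle) = 0.2·h(Idle) + 0.2·0 + 0.32·h(Throttled) + 0.28·1
h(Throttled) = 0.32·h(Idle) + 0.24·0 + 0.36·h(Throttled) + 0.08·1
Solving: h(Idle) = 0.5000, h(Throttled) = 0.3750.
Starting from Idle, the probability is 0.5000.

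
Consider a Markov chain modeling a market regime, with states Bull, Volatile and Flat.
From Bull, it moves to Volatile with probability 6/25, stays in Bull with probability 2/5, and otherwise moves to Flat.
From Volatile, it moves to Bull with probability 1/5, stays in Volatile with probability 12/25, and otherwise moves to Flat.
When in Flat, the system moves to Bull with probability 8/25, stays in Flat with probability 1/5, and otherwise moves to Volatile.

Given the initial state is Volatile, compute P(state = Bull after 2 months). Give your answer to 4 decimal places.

Sum over the intermediate state after 1 month:
P = P(Volatile→Bull)·P(Bull→Bull) + P(Volatile→Volatile)·P(Volatile→Bull) + P(Volatile→Flat)·P(Flat→Bull)
  = 0.2×0.4 + 0.48×0.2 + 0.32×0.32
  = 0.0800 + 0.0960 + 0.1024 = 0.2784

0.2784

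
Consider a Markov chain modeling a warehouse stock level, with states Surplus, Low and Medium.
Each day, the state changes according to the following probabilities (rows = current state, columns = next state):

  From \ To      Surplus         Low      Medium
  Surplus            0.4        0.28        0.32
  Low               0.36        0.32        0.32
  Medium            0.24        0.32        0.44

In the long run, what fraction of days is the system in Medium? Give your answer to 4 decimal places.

0.3636

Let the stationary distribution be π with π = πP and π_1 + π_2 + π_3 = 1.
π_1 = 0.4·π_1 + 0.36·π_2 + 0.24·π_3
π_2 = 0.28·π_1 + 0.32·π_2 + 0.32·π_3
Solving with the normalization constraint gives π = (0.3295, 0.3068, 0.3636).
So the stationary probability of Medium is 0.3636.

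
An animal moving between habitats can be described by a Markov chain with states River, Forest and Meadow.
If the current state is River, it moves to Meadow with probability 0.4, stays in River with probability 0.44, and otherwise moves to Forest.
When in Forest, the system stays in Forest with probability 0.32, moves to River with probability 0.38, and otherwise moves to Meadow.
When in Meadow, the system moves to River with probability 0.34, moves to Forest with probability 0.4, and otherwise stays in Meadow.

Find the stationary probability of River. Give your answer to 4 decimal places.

0.3904

Let the stationary distribution be π with π = πP and π_1 + π_2 + π_3 = 1.
π_1 = 0.44·π_1 + 0.38·π_2 + 0.34·π_3
π_2 = 0.16·π_1 + 0.32·π_2 + 0.4·π_3
Solving with the normalization constraint gives π = (0.3904, 0.2836, 0.3260).
So the stationary probability of River is 0.3904.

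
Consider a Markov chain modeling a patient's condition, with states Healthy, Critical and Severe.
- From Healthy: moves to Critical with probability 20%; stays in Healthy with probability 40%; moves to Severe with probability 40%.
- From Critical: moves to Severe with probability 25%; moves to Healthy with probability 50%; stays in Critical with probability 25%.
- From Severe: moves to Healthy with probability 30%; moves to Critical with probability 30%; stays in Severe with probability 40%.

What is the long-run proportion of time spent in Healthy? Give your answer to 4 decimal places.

0.3886

Let the stationary distribution be π with π = πP and π_1 + π_2 + π_3 = 1.
π_1 = 0.4·π_1 + 0.5·π_2 + 0.3·π_3
π_2 = 0.2·π_1 + 0.25·π_2 + 0.3·π_3
Solving with the normalization constraint gives π = (0.3886, 0.2487, 0.3627).
So the stationary probability of Healthy is 0.3886.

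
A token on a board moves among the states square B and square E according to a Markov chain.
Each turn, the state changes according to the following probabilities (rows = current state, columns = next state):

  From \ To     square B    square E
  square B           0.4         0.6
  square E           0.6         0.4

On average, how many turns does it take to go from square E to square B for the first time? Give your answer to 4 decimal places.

Let t(s) be the expected number of turns to first reach square B from state s, with t(square B) = 0. Conditioning on the first turn:
t(square E) = 1 + 0.4·t(square E)
Solving: t(square E) = 1.6667.
Expected turns from square E to square B: 1.6667.

1.6667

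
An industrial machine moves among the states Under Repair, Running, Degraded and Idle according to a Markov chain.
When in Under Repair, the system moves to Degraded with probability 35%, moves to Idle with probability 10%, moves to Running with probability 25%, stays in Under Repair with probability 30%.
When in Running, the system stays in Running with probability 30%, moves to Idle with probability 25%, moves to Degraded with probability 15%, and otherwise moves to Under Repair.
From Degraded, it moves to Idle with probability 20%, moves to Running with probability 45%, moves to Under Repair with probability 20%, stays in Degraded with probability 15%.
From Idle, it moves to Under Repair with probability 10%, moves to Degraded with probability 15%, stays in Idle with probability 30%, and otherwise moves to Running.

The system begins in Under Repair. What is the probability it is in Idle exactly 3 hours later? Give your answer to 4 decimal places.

0.2124

Propagate the distribution vector 3 hours from Under Repair.
After 0 hours: (1.0000, 0.0000, 0.0000, 0.0000)
After 1 hour: (0.3000, 0.2500, 0.3500, 0.1000)
After 2 hours: (0.2450, 0.3525, 0.2100, 0.1925)
After 3 hours: (0.2405, 0.3481, 0.1990, 0.2124)
P(in Idle after 3 hours) = 0.2124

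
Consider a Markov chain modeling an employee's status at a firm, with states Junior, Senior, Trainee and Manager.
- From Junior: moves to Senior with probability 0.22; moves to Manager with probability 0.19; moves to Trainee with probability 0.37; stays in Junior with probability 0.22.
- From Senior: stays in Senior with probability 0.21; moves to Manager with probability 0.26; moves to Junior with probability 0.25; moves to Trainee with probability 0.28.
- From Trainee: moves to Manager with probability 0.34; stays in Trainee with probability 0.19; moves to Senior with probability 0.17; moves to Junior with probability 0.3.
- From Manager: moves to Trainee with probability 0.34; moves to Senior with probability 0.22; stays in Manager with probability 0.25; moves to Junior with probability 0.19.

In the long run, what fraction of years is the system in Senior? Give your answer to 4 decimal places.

Let the stationary distribution be π with π = πP and π_1 + π_2 + π_3 + π_4 = 1.
π_1 = 0.22·π_1 + 0.25·π_2 + 0.3·π_3 + 0.19·π_4
π_2 = 0.22·π_1 + 0.21·π_2 + 0.17·π_3 + 0.22·π_4
π_3 = 0.37·π_1 + 0.28·π_2 + 0.19·π_3 + 0.34·π_4
Solving with the normalization constraint gives π = (0.2415, 0.2034, 0.2913, 0.2638).
So the stationary probability of Senior is 0.2034.

0.2034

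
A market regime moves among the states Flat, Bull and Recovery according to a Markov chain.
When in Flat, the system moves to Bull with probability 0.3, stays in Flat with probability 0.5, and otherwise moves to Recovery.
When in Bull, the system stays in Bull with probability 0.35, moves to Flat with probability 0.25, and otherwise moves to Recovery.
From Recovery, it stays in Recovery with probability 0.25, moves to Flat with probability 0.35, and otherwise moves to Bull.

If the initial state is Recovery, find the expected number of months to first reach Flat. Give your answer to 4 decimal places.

3.2061

Let t(s) be the expected number of months to first reach Flat from state s, with t(Flat) = 0. Conditioning on the first month:
t(Bull) = 1 + 0.35·t(Bull) + 0.4·t(Recovery)
t(Recovery) = 1 + 0.4·t(Bull) + 0.25·t(Recovery)
Solving: t(Bull) = 3.5115, t(Recovery) = 3.2061.
Expected months from Recovery to Flat: 3.2061.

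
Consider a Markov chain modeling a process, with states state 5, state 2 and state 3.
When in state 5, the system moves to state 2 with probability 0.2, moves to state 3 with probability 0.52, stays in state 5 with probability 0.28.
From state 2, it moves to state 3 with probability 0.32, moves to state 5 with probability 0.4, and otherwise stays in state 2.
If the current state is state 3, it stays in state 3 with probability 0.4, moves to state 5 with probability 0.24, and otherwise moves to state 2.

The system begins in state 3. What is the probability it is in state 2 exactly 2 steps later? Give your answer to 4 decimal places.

0.2928

Sum over the intermediate state after 1 step:
P = P(state 3→state 5)·P(state 5→state 2) + P(state 3→state 2)·P(state 2→state 2) + P(state 3→state 3)·P(state 3→state 2)
  = 0.24×0.2 + 0.36×0.28 + 0.4×0.36
  = 0.0480 + 0.1008 + 0.1440 = 0.2928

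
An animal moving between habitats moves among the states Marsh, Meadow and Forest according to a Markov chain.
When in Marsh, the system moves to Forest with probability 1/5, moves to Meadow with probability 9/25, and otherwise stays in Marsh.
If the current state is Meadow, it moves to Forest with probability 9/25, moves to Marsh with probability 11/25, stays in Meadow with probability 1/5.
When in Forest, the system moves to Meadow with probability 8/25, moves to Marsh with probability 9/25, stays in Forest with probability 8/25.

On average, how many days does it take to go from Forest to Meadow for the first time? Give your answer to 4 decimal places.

Let t(s) be the expected number of days to first reach Meadow from state s, with t(Meadow) = 0. Conditioning on the first day:
t(Marsh) = 1 + 0.44·t(Marsh) + 0.2·t(Forest)
t(Forest) = 1 + 0.36·t(Marsh) + 0.32·t(Forest)
Solving: t(Marsh) = 2.8497, t(Forest) = 2.9793.
Expected days from Forest to Meadow: 2.9793.

2.9793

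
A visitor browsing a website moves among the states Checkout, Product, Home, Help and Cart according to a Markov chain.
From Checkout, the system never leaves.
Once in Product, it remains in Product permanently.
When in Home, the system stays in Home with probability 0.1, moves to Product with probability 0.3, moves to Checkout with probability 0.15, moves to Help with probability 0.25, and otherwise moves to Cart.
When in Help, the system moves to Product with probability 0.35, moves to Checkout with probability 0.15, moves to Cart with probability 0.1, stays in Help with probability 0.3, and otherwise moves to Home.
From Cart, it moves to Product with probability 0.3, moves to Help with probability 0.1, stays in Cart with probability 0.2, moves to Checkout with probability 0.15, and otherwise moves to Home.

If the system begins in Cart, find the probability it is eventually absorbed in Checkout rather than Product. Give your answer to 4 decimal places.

0.3274

Let h(s) be the probability of absorption at Checkout starting from transient state s. Then h(Checkout) = 1 and h(Product) = 0. By first-step analysis:
h(Home) = 0.15·1 + 0.3·0 + 0.1·h(Home) + 0.25·h(Help) + 0.2·h(Cart)
h(Help) = 0.15·1 + 0.35·0 + 0.1·h(Home) + 0.3·h(Help) + 0.1·h(Cart)
h(Cart) = 0.15·1 + 0.3·0 + 0.25·h(Home) + 0.1·h(Help) + 0.2·h(Cart)
Solving: h(Home) = 0.3248, h(Help) = 0.3075, h(Cart) = 0.3274.
Starting from Cart, the probability is 0.3274.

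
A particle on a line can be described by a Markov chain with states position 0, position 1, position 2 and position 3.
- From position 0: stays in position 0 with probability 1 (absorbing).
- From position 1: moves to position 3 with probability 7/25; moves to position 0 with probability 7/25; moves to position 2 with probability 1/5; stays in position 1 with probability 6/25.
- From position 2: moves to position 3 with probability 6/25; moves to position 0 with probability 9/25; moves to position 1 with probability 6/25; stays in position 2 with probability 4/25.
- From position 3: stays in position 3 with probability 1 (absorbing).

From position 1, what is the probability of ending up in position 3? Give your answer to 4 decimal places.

0.4797

Let h(s) be the probability of absorption at position 3 starting from transient state s. Then h(position 3) = 1 and h(position 0) = 0. By first-step analysis:
h(position 1) = 0.28·0 + 0.24·h(position 1) + 0.2·h(position 2) + 0.28·1
h(position 2) = 0.36·0 + 0.24·h(position 1) + 0.16·h(position 2) + 0.24·1
Solving: h(position 1) = 0.4797, h(position 2) = 0.4228.
Starting from position 1, the probability is 0.4797.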